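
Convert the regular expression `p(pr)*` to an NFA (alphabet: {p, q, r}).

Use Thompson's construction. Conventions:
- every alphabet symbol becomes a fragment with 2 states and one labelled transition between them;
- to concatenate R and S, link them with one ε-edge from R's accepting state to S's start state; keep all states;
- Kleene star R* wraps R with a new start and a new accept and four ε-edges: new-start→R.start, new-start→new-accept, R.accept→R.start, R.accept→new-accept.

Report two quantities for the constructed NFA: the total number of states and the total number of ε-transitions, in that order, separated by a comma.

8, 6

Building bottom-up:
Each of the 3 symbol leaves contributes 2 states and 0 ε-transitions.
  pr — 4 states, 1 ε-transition
  (pr)* — 6 states, 5 ε-transitions
  p(pr)* — 8 states, 6 ε-transitions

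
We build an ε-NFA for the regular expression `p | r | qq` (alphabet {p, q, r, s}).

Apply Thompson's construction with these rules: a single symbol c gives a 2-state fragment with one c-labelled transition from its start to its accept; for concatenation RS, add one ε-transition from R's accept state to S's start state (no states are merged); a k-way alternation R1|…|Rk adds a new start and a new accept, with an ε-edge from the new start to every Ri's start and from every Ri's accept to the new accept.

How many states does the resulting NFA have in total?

By structural recursion:
Each of the 4 symbol leaves contributes a 2-state fragment.
  qq = 4 states
  p | r | qq = 10 states

10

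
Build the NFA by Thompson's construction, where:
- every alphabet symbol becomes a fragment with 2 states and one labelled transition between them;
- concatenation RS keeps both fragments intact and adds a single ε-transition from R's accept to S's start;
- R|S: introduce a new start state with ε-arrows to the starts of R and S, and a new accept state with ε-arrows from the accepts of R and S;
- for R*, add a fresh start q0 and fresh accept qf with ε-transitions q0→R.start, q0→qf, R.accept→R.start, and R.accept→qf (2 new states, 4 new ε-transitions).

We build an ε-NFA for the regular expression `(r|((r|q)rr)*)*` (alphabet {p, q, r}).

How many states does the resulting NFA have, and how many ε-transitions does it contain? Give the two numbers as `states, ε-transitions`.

18, 18

By structural recursion:
Each of the 5 symbol leaves contributes 2 states and 0 ε-transitions.
  r|q — 6 states, 4 ε-transitions
  (r|q)rr — 10 states, 6 ε-transitions
  ((r|q)rr)* — 12 states, 10 ε-transitions
  r|((r|q)rr)* — 16 states, 14 ε-transitions
  (r|((r|q)rr)*)* — 18 states, 18 ε-transitions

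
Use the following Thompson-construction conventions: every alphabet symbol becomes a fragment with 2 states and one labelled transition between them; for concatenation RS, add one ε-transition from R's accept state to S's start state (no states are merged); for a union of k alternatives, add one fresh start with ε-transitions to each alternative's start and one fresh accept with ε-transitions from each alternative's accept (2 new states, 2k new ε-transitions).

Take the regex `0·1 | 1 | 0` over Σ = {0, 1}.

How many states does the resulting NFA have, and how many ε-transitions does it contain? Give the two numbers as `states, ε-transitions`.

10, 7

Recursing over subexpressions:
Each of the 4 symbol leaves contributes 2 states and 0 ε-transitions.
  0·1 : 4 states, 1 ε-transition
  0·1 | 1 | 0 : 10 states, 7 ε-transitions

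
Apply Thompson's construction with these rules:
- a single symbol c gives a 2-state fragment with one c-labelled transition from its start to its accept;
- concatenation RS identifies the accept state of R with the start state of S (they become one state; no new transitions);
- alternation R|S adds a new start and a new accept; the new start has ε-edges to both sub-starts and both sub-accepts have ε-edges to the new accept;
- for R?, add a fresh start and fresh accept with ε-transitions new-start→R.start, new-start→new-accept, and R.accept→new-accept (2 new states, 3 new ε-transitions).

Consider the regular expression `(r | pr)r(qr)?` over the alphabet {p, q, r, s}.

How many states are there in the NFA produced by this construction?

12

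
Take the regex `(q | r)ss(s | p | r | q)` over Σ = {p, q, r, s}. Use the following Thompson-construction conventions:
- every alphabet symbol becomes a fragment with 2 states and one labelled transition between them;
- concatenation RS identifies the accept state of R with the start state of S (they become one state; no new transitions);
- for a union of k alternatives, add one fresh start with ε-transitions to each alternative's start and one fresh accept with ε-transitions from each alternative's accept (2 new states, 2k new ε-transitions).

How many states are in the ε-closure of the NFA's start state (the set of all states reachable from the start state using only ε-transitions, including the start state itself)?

3

Work bottom-up. For each fragment F, track |ε-closure(F.start)| and whether F's accept lies in that closure (i.e. whether F accepts ε). A single-symbol fragment has closure size 1 and does not accept ε.
  q | r : |closure| = 1 + 1 + 1 = 3 (the new accept is not ε-reachable since no branch accepts ε)
  s | p | r | q : new start ε-reaches every alternative's start; none of them accept ε, so the new accept is not reached: |closure| = 1 + 1 + 1 + 1 + 1 = 5
  (q | r)ss(s | p | r | q) : same as the first factor's closure: |closure| = 3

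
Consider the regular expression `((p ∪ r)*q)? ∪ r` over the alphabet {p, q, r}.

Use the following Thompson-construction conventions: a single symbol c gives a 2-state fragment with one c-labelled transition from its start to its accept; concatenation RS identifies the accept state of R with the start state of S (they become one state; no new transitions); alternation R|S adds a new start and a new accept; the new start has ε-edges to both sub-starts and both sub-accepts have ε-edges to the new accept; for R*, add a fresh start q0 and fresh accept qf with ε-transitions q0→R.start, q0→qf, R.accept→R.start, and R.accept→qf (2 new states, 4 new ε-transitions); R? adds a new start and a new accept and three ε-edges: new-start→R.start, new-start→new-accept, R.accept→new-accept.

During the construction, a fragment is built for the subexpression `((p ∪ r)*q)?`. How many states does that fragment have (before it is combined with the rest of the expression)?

Fragment for `((p ∪ r)*q)?`:
Each of the 3 symbol leaves contributes a 2-state fragment.
  p ∪ r : 6 states
  (p ∪ r)* : 8 states
  (p ∪ r)*q : 9 states
  ((p ∪ r)*q)? : 11 states

11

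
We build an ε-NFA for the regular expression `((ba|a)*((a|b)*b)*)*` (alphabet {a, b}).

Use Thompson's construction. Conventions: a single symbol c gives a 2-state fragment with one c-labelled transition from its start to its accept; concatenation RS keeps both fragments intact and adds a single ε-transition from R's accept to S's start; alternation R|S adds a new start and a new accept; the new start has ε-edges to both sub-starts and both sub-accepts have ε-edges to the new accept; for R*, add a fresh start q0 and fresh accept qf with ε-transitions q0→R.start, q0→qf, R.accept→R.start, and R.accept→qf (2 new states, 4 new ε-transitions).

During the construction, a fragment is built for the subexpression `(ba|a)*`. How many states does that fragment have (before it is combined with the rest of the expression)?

10

Fragment for `(ba|a)*`:
Each of the 3 symbol leaves contributes a 2-state fragment.
  ba = 4 states
  ba|a = 8 states
  (ba|a)* = 10 states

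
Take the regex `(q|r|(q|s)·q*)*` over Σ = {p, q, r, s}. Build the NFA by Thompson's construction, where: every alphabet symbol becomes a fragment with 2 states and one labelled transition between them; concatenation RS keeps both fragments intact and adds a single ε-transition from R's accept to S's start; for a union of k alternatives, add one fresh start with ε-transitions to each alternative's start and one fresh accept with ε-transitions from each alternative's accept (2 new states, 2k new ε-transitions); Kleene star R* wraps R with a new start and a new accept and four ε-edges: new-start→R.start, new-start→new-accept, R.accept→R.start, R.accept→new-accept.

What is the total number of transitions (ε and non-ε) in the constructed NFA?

24

By structural recursion:
Each of the 5 symbol leaves contributes 1 transition (1 symbol, 0 ε).
  q|s → 6 transitions (2 symbol, 4 ε)
  q* → 5 transitions (1 symbol, 4 ε)
  (q|s)·q* → 12 transitions (3 symbol, 9 ε)
  q|r|(q|s)·q* → 20 transitions (5 symbol, 15 ε)
  (q|r|(q|s)·q*)* → 24 transitions (5 symbol, 19 ε)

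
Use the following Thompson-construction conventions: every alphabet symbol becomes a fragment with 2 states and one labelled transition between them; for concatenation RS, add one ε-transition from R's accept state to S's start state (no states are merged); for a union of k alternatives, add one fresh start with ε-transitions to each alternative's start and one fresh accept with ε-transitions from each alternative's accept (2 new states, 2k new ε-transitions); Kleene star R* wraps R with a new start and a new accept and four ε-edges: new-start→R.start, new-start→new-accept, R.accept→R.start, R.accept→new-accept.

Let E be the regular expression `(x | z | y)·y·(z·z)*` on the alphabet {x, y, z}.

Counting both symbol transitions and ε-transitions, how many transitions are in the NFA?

Recursing over subexpressions:
Each of the 6 symbol leaves contributes 1 transition (1 symbol, 0 ε).
  x | z | y → 9 transitions (3 symbol, 6 ε)
  z·z → 3 transitions (2 symbol, 1 ε)
  (z·z)* → 7 transitions (2 symbol, 5 ε)
  (x | z | y)·y·(z·z)* → 19 transitions (6 symbol, 13 ε)

19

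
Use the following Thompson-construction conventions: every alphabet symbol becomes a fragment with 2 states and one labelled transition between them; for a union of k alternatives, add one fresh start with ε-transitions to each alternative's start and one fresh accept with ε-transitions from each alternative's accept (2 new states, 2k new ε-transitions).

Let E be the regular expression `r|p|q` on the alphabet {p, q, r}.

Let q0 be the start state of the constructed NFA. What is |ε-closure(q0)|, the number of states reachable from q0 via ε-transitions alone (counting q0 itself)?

4

Let C(F) = |ε-closure(F.start)| within fragment F, and note whether F accepts ε. Symbol fragments have C = 1 and do not accept ε. Then:
  r|p|q : |ε-closure| = 1 + 1 + 1 + 1 = 4 (the new accept is not ε-reachable since no branch accepts ε)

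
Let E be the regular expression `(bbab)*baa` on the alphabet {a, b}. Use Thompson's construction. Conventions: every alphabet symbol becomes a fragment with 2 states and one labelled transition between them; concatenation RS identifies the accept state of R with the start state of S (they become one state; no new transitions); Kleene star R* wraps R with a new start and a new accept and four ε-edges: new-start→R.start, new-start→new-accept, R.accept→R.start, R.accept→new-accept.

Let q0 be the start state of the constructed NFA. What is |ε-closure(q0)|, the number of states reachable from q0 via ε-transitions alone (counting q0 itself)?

Let C(F) = |ε-closure(F.start)| within fragment F, and note whether F accepts ε. Symbol fragments have C = 1 and do not accept ε. Then:
  bbab — same as the first factor's closure: |closure| = 1
  (bbab)* — new start has ε-edges to the inner start and to the new accept, so |closure| = 2 + 1 = 3
  (bbab)*baa — the left operand accepts ε, so the closure extends into the next operand (the shared merged state is already counted); |closure| = 3 + (1−1) = 3

3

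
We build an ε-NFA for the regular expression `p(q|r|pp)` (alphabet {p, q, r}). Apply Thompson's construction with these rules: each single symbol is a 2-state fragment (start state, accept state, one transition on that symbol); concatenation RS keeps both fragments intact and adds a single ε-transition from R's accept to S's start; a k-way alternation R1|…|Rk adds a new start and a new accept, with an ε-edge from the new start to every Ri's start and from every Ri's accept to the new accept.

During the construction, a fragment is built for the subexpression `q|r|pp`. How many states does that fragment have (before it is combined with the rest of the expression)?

Fragment for `q|r|pp`:
Each of the 4 symbol leaves contributes a 2-state fragment.
  pp — 4 states
  q|r|pp — 10 states

10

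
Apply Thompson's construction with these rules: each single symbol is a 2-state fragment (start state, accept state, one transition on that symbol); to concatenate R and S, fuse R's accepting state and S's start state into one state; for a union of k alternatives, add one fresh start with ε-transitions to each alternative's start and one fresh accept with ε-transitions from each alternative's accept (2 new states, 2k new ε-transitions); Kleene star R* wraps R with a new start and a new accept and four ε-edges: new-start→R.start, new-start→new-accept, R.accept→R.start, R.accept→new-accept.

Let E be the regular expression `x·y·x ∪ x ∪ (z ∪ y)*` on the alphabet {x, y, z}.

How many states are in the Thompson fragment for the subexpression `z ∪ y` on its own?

Fragment for `z ∪ y`:
Each of the 2 symbol leaves contributes a 2-state fragment.
  z ∪ y — 6 states

6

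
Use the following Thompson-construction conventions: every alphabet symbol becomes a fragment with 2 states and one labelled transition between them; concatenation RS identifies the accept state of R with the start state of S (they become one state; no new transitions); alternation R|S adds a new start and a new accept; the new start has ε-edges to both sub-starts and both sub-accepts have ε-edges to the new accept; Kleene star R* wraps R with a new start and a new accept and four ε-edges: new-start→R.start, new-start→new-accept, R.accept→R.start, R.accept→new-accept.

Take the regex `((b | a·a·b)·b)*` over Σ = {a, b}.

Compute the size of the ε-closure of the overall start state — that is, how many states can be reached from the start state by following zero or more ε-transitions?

Work bottom-up. For each fragment F, track |ε-closure(F.start)| and whether F's accept lies in that closure (i.e. whether F accepts ε). A single-symbol fragment has closure size 1 and does not accept ε.
  a·a·b : same as the first factor's closure: |closure| = 1
  b | a·a·b : |closure| = 1 + 1 + 1 = 3 (the new accept is not ε-reachable since no branch accepts ε)
  (b | a·a·b)·b : |closure| equals the left operand's closure size = 3 (its accept is not ε-reachable, so the closure stops there)
  ((b | a·a·b)·b)* : the star's fresh start ε-reaches both the body's start and the fresh accept: |closure| = 2 + 3 = 5

5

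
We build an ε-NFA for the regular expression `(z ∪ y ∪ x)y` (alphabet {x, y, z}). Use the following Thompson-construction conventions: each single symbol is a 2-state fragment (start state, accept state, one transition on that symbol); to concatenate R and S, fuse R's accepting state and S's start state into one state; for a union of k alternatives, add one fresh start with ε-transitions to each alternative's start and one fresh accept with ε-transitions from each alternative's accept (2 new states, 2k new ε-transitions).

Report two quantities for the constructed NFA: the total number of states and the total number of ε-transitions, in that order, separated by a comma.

9, 6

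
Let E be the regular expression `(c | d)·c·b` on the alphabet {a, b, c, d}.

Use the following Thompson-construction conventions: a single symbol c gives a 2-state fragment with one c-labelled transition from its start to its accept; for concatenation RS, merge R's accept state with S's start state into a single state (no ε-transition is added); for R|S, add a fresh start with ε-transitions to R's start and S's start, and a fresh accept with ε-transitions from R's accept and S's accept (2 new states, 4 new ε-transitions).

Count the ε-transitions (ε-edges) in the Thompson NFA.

4

Bottom-up over the parse tree:
Each of the 4 symbol leaves contributes 0 ε-transitions.
  c | d — 4 ε-transitions
  (c | d)·c·b — 4 ε-transitions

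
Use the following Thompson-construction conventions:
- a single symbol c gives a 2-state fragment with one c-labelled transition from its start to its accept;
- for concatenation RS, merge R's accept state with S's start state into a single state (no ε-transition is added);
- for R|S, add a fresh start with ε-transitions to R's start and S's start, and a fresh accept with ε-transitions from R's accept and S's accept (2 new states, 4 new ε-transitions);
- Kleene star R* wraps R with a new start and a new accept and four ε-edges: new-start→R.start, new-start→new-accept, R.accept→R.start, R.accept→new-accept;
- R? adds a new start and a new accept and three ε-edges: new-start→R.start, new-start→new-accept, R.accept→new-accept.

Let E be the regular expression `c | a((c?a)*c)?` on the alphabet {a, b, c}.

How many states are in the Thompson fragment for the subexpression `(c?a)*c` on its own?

Fragment for `(c?a)*c`:
Each of the 3 symbol leaves contributes a 2-state fragment.
  c? — 4 states
  c?a — 5 states
  (c?a)* — 7 states
  (c?a)*c — 8 states

8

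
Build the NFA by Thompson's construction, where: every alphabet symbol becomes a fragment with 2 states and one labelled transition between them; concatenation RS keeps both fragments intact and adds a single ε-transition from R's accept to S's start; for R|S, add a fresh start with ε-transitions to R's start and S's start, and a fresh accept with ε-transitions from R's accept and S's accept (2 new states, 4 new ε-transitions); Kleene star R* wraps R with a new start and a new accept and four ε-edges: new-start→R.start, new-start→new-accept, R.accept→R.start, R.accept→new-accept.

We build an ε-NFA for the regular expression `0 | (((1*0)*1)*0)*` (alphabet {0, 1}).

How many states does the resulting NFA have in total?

By structural recursion:
Each of the 5 symbol leaves contributes a 2-state fragment.
  1* = 4 states
  1*0 = 6 states
  (1*0)* = 8 states
  (1*0)*1 = 10 states
  ((1*0)*1)* = 12 states
  ((1*0)*1)*0 = 14 states
  (((1*0)*1)*0)* = 16 states
  0 | (((1*0)*1)*0)* = 20 states

20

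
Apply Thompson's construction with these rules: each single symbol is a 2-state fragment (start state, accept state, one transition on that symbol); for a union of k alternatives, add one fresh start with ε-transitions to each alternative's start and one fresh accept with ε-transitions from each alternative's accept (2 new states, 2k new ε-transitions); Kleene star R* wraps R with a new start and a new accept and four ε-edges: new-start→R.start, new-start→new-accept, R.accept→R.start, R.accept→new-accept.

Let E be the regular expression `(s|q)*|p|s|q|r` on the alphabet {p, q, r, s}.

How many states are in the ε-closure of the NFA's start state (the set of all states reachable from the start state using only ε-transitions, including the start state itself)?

Let C(F) = |ε-closure(F.start)| within fragment F, and note whether F accepts ε. Symbol fragments have C = 1 and do not accept ε. Then:
  s|q — |closure| = 1 + 1 + 1 = 3 (the new accept is not ε-reachable since no branch accepts ε)
  (s|q)* — |closure| = 1 (new start) + 3 (body) + 1 (new accept) = 5
  (s|q)*|p|s|q|r — |closure| = 1 (new start) + (5 + 1 + 1 + 1 + 1) + 1 (new accept, since some branch ε-reaches its own accept) = 11

11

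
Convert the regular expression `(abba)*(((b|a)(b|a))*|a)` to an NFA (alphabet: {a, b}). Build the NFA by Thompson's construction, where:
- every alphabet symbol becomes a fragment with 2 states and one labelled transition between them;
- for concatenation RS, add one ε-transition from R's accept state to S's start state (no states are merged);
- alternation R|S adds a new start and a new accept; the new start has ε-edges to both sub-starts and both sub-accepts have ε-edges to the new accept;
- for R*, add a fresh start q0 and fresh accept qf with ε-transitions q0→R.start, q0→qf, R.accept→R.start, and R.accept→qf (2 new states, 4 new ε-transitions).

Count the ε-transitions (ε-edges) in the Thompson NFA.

25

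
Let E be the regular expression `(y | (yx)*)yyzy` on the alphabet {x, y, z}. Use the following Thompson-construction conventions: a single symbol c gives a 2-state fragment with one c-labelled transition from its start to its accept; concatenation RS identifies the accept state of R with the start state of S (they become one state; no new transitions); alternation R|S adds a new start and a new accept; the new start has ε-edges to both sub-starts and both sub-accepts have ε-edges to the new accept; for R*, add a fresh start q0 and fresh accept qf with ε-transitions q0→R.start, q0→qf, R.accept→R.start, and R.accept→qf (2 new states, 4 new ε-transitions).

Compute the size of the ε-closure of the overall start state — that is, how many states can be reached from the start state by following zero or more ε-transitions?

Work bottom-up. For each fragment F, track |ε-closure(F.start)| and whether F's accept lies in that closure (i.e. whether F accepts ε). A single-symbol fragment has closure size 1 and does not accept ε.
  yx → |ε-closure| equals the left operand's closure size = 1 (its accept is not ε-reachable, so the closure stops there)
  (yx)* → |ε-closure| = 1 (new start) + 1 (body) + 1 (new accept) = 3
  y | (yx)* → new start ε-reaches every alternative's start; at least one alternative accepts ε, so the union's new accept is reached too: |ε-closure| = 1 + 1 + 3 + 1 = 6
  (y | (yx)*)yyzy → the left operand accepts ε, so the closure extends into the next operand (the shared merged state is already counted); |ε-closure| = 6 + (1−1) = 6

6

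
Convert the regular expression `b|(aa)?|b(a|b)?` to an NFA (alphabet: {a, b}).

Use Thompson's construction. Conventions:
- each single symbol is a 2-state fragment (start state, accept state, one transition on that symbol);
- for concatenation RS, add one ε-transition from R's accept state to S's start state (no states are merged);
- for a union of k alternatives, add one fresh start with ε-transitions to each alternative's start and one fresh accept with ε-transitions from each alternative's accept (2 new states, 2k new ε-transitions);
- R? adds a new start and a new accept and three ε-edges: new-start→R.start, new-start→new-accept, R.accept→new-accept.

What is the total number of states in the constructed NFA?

Recursing over subexpressions:
Each of the 6 symbol leaves contributes a 2-state fragment.
  aa → 4 states
  (aa)? → 6 states
  a|b → 6 states
  (a|b)? → 8 states
  b(a|b)? → 10 states
  b|(aa)?|b(a|b)? → 20 states

20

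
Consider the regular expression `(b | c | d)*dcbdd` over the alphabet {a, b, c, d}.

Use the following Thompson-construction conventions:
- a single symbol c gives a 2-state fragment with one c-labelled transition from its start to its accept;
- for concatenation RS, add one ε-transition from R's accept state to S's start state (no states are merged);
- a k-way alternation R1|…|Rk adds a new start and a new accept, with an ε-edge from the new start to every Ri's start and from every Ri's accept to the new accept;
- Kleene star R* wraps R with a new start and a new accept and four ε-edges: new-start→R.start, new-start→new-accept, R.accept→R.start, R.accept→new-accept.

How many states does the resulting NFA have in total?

20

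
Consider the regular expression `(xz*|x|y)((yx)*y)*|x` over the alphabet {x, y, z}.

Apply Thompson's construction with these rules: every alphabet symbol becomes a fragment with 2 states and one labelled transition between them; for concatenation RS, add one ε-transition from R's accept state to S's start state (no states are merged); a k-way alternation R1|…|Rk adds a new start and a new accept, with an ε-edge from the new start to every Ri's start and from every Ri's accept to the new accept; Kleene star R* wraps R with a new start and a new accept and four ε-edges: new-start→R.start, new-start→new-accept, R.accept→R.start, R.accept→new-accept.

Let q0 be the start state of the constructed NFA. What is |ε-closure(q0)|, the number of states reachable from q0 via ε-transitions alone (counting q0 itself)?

6

Compute the ε-closure size of each fragment's start state recursively; a symbol fragment's start has no outgoing ε-edge, so its closure is just itself (size 1).
  z* — C = 1 (new start) + 1 (body) + 1 (new accept) = 3
  xz* — same as the first factor's closure: C = 1
  xz*|x|y — C = 1 + 1 + 1 + 1 = 4 (the new accept is not ε-reachable since no branch accepts ε)
  yx — C equals the left operand's closure size = 1 (its accept is not ε-reachable, so the closure stops there)
  (yx)* — C = 1 (new start) + 1 (body) + 1 (new accept) = 3
  (yx)*y — the left operand accepts ε, so the closure extends into the next operand (via the concat ε-link); C = 3 + 1 = 4
  ((yx)*y)* — new start has ε-edges to the inner start and to the new accept, so C = 2 + 4 = 6
  (xz*|x|y)((yx)*y)* — same as the first factor's closure: C = 4
  (xz*|x|y)((yx)*y)*|x — new start ε-reaches every alternative's start; none of them accept ε, so the new accept is not reached: C = 1 + 4 + 1 = 6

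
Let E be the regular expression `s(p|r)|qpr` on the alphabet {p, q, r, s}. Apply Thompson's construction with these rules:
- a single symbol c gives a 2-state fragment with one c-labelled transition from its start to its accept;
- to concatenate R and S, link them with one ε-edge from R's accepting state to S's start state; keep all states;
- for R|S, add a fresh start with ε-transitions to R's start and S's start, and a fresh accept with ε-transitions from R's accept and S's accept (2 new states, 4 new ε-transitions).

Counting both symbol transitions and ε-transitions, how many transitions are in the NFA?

17

Recursing over subexpressions:
Each of the 6 symbol leaves contributes 1 transition (1 symbol, 0 ε).
  p|r → 6 transitions (2 symbol, 4 ε)
  s(p|r) → 8 transitions (3 symbol, 5 ε)
  qpr → 5 transitions (3 symbol, 2 ε)
  s(p|r)|qpr → 17 transitions (6 symbol, 11 ε)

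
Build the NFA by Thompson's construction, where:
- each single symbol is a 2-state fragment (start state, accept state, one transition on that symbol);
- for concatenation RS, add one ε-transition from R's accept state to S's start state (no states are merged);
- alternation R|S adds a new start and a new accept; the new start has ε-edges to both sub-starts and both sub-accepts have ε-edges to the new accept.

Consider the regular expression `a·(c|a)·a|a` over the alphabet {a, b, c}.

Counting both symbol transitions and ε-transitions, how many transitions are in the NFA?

15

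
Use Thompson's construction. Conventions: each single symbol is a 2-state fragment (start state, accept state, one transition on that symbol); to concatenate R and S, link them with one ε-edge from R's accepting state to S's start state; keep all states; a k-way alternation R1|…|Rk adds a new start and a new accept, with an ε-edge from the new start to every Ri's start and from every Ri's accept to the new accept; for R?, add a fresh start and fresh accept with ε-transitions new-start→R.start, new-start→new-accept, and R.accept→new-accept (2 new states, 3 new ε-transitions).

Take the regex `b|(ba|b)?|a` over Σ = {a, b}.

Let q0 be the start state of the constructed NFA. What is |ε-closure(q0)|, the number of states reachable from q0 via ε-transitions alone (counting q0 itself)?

9

Compute the ε-closure size of each fragment's start state recursively; a symbol fragment's start has no outgoing ε-edge, so its closure is just itself (size 1).
  ba — |ε-closure| equals the left operand's closure size = 1 (its accept is not ε-reachable, so the closure stops there)
  ba|b — new start ε-reaches every alternative's start; none of them accept ε, so the new accept is not reached: |ε-closure| = 1 + 1 + 1 = 3
  (ba|b)? — new start has ε-edges to the inner start and to the new accept, so |ε-closure| = 2 + 3 = 5
  b|(ba|b)?|a — new start ε-reaches every alternative's start; at least one alternative accepts ε, so the union's new accept is reached too: |ε-closure| = 1 + 1 + 5 + 1 + 1 = 9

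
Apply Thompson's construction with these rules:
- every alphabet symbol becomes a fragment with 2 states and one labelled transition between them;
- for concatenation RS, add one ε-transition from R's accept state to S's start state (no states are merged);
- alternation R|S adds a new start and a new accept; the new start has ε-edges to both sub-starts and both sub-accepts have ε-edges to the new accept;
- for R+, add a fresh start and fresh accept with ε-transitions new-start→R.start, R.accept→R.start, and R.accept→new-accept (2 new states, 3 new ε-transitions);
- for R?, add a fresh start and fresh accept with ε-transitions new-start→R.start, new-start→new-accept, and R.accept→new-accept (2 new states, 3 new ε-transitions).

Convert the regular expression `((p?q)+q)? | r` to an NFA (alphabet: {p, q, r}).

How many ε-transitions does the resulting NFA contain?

15

Bottom-up over the parse tree:
Each of the 4 symbol leaves contributes 0 ε-transitions.
  p? → 3 ε-transitions
  p?q → 4 ε-transitions
  (p?q)+ → 7 ε-transitions
  (p?q)+q → 8 ε-transitions
  ((p?q)+q)? → 11 ε-transitions
  ((p?q)+q)? | r → 15 ε-transitions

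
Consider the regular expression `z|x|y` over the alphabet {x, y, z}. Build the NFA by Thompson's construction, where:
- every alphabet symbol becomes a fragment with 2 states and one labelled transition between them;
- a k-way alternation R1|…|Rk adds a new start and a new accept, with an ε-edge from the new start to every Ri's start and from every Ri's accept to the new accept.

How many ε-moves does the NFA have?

6

Recursing over subexpressions:
Each of the 3 symbol leaves contributes 0 ε-transitions.
  z|x|y → 6 ε-transitions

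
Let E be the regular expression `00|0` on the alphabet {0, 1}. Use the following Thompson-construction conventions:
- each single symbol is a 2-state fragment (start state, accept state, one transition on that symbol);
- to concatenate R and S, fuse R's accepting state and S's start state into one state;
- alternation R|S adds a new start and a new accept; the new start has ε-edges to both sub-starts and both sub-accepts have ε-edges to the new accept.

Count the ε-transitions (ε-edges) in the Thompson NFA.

4

Per subexpression:
Each of the 3 symbol leaves contributes 0 ε-transitions.
  00 → 0 ε-transitions
  00|0 → 4 ε-transitions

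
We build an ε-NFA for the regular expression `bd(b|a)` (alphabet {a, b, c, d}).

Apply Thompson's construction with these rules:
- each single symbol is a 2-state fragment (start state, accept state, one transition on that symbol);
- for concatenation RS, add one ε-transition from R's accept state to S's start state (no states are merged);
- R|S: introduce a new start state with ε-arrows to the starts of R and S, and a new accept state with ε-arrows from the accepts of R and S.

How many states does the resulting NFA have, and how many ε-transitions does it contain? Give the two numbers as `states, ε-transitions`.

Per subexpression:
Each of the 4 symbol leaves contributes 2 states and 0 ε-transitions.
  b|a : 6 states, 4 ε-transitions
  bd(b|a) : 10 states, 6 ε-transitions

10, 6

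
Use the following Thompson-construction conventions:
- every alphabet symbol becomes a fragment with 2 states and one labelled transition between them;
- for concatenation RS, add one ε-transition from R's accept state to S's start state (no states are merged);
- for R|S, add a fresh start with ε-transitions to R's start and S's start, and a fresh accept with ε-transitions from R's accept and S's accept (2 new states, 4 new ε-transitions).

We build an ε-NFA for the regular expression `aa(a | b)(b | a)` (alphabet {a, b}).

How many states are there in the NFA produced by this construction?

Building bottom-up:
Each of the 6 symbol leaves contributes a 2-state fragment.
  a | b : 6 states
  b | a : 6 states
  aa(a | b)(b | a) : 16 states

16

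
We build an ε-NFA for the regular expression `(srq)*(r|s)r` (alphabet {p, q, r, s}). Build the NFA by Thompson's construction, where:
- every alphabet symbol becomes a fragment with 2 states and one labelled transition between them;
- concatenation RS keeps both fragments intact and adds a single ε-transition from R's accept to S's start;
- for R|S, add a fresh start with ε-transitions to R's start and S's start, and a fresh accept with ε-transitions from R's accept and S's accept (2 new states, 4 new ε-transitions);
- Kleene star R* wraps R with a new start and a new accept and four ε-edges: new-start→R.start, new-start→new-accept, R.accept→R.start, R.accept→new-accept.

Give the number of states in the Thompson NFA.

16

Bottom-up over the parse tree:
Each of the 6 symbol leaves contributes a 2-state fragment.
  srq → 6 states
  (srq)* → 8 states
  r|s → 6 states
  (srq)*(r|s)r → 16 states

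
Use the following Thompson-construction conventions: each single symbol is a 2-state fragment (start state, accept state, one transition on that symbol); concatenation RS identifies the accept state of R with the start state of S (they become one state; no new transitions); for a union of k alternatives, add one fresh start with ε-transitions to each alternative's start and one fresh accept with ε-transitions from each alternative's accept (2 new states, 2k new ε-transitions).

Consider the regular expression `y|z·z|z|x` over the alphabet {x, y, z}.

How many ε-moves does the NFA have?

8

By structural recursion:
Each of the 5 symbol leaves contributes 0 ε-transitions.
  z·z : 0 ε-transitions
  y|z·z|z|x : 8 ε-transitions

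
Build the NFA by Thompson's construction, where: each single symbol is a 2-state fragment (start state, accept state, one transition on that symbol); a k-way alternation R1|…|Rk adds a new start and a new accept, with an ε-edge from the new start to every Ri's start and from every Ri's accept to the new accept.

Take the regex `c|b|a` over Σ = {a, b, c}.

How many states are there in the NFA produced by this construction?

8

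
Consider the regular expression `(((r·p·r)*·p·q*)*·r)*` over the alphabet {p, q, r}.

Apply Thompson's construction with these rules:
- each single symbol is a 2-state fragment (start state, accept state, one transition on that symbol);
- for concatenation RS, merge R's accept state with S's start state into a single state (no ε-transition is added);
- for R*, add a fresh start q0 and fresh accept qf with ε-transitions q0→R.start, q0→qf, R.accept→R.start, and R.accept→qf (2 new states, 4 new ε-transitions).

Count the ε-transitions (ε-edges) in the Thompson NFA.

16

Per subexpression:
Each of the 6 symbol leaves contributes 0 ε-transitions.
  r·p·r : 0 ε-transitions
  (r·p·r)* : 4 ε-transitions
  q* : 4 ε-transitions
  (r·p·r)*·p·q* : 8 ε-transitions
  ((r·p·r)*·p·q*)* : 12 ε-transitions
  ((r·p·r)*·p·q*)*·r : 12 ε-transitions
  (((r·p·r)*·p·q*)*·r)* : 16 ε-transitions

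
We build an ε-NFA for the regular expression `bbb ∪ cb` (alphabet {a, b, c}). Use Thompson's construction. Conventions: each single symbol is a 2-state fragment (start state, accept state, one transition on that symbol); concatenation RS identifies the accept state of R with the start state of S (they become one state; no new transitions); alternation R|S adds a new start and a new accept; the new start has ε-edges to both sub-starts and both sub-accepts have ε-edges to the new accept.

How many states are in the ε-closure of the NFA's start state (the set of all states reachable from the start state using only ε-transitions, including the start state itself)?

Work bottom-up. For each fragment F, track |ε-closure(F.start)| and whether F's accept lies in that closure (i.e. whether F accepts ε). A single-symbol fragment has closure size 1 and does not accept ε.
  bbb : C equals the left operand's closure size = 1 (its accept is not ε-reachable, so the closure stops there)
  cb : same as the first factor's closure: C = 1
  bbb ∪ cb : new start ε-reaches every alternative's start; none of them accept ε, so the new accept is not reached: C = 1 + 1 + 1 = 3

3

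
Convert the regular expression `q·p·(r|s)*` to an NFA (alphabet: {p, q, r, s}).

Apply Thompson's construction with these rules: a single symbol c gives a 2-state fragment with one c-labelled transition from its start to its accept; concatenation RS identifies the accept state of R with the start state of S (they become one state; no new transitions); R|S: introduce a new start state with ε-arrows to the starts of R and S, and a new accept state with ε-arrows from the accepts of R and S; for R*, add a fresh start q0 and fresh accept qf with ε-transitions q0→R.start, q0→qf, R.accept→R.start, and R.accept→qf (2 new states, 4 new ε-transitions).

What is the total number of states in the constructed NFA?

10

Per subexpression:
Each of the 4 symbol leaves contributes a 2-state fragment.
  r|s : 6 states
  (r|s)* : 8 states
  q·p·(r|s)* : 10 states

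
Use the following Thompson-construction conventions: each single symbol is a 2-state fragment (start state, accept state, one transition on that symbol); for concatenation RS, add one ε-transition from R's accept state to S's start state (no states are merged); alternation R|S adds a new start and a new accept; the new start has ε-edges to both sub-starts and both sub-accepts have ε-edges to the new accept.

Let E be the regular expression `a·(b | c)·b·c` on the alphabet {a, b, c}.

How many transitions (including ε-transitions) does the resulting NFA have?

12

Bottom-up over the parse tree:
Each of the 5 symbol leaves contributes 1 transition (1 symbol, 0 ε).
  b | c — 6 transitions (2 symbol, 4 ε)
  a·(b | c)·b·c — 12 transitions (5 symbol, 7 ε)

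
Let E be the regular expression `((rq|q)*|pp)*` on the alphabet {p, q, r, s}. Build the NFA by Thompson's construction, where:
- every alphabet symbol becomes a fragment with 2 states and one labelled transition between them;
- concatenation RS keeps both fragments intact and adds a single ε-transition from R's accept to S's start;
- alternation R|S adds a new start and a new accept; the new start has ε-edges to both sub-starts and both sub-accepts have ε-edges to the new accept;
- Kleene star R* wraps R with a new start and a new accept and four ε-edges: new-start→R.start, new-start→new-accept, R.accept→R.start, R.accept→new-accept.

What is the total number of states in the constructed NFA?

18

Bottom-up over the parse tree:
Each of the 5 symbol leaves contributes a 2-state fragment.
  rq — 4 states
  rq|q — 8 states
  (rq|q)* — 10 states
  pp — 4 states
  (rq|q)*|pp — 16 states
  ((rq|q)*|pp)* — 18 states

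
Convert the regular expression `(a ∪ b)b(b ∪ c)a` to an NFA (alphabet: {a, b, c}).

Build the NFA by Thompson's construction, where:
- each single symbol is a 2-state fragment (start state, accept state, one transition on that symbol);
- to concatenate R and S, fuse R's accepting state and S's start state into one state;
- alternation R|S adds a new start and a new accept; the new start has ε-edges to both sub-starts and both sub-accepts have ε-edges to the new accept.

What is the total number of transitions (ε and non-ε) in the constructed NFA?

14

Per subexpression:
Each of the 6 symbol leaves contributes 1 transition (1 symbol, 0 ε).
  a ∪ b → 6 transitions (2 symbol, 4 ε)
  b ∪ c → 6 transitions (2 symbol, 4 ε)
  (a ∪ b)b(b ∪ c)a → 14 transitions (6 symbol, 8 ε)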